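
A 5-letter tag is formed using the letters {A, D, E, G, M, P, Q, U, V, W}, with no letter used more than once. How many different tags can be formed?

30240

This is a permutation of 5 out of 10: P(10,5) = 10!/5!.
That product is 10 × 9 × 8 × 7 × 6 = 30240.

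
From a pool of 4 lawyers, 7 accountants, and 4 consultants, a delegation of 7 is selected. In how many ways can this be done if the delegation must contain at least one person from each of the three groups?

5768

Total 7-person selections from all 15: C(15,7) = 6435.
Selections missing a whole group: no lawyers → C(11,7) = 330; no accountants → C(8,7) = 8; no consultants → C(11,7) = 330.
Add back selections omitting two groups (i.e. drawn from a single group): C(4,7) + C(7,7) + C(4,7) = 1.
By inclusion–exclusion: 6435 − 668 + 1 = 5768.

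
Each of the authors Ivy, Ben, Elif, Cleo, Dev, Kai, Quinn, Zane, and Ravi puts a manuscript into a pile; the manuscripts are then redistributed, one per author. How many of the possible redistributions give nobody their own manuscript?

Let Aᵢ be the assignments in which author i gets their own manuscript. We want the size of the complement of A₁∪…∪A_9.
By inclusion–exclusion this is Σ_{j=0}^{9} (−1)^j C(9,j)·(9−j)!.
Computing: 362880 − 362880 + 181440 − 60480 + 15120 − 3024 + 504 − 72 + 9 − 1 = 133496.

133496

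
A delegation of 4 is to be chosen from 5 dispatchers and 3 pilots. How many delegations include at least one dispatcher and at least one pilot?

Unrestricted: C(8,4) = 70 ways to pick any 4 of the 8.
Subtract selections that omit an entire group: no dispatchers → C(3,4) = 0; no pilots → C(5,4) = 5.
Both groups omitted at once is impossible, so 70 − 5 = 65.

65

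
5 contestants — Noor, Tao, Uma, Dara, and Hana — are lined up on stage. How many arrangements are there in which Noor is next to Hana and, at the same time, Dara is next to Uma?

24

Treat {Noor,Hana} as one block (2 orders) and {Dara,Uma} as another (2 orders).
That leaves 3 units to arrange: 2 × 2 × 3! = 4 × 6 = 24.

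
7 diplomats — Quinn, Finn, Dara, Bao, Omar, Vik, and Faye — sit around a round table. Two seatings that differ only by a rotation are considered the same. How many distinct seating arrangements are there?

Around a circle, 7 distinct people have 7!/7 = (6)! = 720 rotationally distinct seatings.

720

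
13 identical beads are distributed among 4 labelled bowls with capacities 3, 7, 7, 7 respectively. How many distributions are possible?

By stars and bars, unrestricted non-negative solutions to x_1+…+x_4 = 13 number C(13+3,3) = 560.
Subtract solutions that violate a single cap (substitute x_i' = x_i − (cap_i+1)): x_1 ≥ 4 gives C(12,3) = 220; x_2 ≥ 8 gives C(8,3) = 56; x_3 ≥ 8 gives C(8,3) = 56; x_4 ≥ 8 gives C(8,3) = 56. Together 388.
Add back pairs where two caps are both exceeded: 4 + 4 + 4 + 0 + 0 + 0 = 12.
By inclusion–exclusion the count is 560 − 388 + 12 = 184.

184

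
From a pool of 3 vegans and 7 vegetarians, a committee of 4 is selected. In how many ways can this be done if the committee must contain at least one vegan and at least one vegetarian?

Unrestricted: C(10,4) = 210 ways to pick any 4 of the 10.
Subtract selections that omit an entire group: no vegans → C(7,4) = 35; no vegetarians → C(3,4) = 0.
Both groups omitted at once is impossible, so 210 − 35 = 175.

175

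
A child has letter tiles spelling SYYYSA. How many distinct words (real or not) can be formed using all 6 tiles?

60

Letter multiplicities in SYYYSA: A×1, S×2, Y×3.
Dividing 6! = 720 by 3!·2! = 12 for the repeated letters gives 60.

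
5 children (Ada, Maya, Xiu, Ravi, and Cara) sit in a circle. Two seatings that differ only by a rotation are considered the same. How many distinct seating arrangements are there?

Around a circle, 5 distinct people have 5!/5 = (4)! = 24 rotationally distinct seatings.

24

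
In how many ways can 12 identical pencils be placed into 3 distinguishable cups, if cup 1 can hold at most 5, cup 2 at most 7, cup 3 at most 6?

27

Without the upper bounds there are C(14,2) = 91 ways to split 12 among 3 cups.
Subtract solutions that violate a single cap (substitute x_i' = x_i − (cap_i+1)): x_1 ≥ 6 gives C(8,2) = 28; x_2 ≥ 8 gives C(6,2) = 15; x_3 ≥ 7 gives C(7,2) = 21. Together 64.
No two caps can be exceeded simultaneously, so the pair terms are all 0.
By inclusion–exclusion the count is 91 − 64 + 0 = 27.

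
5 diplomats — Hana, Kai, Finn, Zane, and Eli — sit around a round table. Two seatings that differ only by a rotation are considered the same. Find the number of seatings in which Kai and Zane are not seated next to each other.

12

Without the restriction there are (4)! = 24 seatings.
Those with Kai next to Zane: fuse the pair into one unit and seat 4 units around a circle — 2·(3)! = 12.
Subtracting, 24 − 12 = 12.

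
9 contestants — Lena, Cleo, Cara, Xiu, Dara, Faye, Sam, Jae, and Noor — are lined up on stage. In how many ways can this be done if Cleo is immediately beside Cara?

80640

Glue Cleo and Cara into one block (2 internal orders), leaving 8 units to arrange in a row.
So the count is 2·(8)! = 80640.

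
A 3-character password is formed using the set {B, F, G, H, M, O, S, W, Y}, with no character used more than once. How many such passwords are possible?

504

This is a permutation of 3 out of 9: P(9,3) = 9!/6!.
9 × 8 × 7 = 504.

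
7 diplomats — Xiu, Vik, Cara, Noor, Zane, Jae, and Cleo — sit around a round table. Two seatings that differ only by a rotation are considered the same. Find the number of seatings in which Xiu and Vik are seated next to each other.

240

Glue Xiu and Vik into a block (2 internal orders). Seating 6 units around a circle gives (5)! arrangements.
So 2 × (5)! = 2 × 120 = 240.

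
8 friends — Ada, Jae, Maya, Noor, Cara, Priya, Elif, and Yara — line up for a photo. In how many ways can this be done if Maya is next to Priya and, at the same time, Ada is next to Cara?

Treat {Maya,Priya} as one block (2 orders) and {Ada,Cara} as another (2 orders).
That leaves 6 units to arrange: 2 × 2 × 6! = 4 × 720 = 2880.

2880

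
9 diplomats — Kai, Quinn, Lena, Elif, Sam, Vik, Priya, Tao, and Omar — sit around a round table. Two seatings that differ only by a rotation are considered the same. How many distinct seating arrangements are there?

Seat Kai anywhere (absorbing the rotational symmetry), then permute the other 8: (8)! = 40320.

40320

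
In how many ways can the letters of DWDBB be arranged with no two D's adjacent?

Total arrangements of DWDBB: 5!/(2!·2!) = 30.
If the two D's are adjacent, glue them into one block, leaving 4 items to arrange: (4)!/(2!) = 12 ways.
Subtracting, 30 − 12 = 18 arrangements keep the D's apart.

18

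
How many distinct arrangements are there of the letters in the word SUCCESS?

420

SUCCESS has 7 letters with C appearing twice and S appearing 3 times.
So there are 7! / (3!·2!) = 420 distinguishable arrangements.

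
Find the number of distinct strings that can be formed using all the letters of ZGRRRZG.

Letter multiplicities in ZGRRRZG: G×2, R×3, Z×2.
So there are 7! / (3!·2!·2!) = 210 distinguishable arrangements.

210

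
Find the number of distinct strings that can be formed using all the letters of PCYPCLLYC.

7560

Letter multiplicities in PCYPCLLYC: C×3, L×2, P×2, Y×2.
So there are 9! / (3!·2!·2!·2!) = 7560 distinguishable arrangements.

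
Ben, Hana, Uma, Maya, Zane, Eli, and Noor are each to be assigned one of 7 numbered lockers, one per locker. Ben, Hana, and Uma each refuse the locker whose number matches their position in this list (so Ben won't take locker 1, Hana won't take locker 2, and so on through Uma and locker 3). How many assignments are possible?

3216

Let Aᵢ (for i ∈ {1, 2, 3}) be the placements that put person i in their forbidden locker. Any j of these fix j positions, leaving (7−j)! ways to fill the rest, and there are C(3,j) ways to pick which j.
By inclusion–exclusion, the number of valid placements is Σ_{j=0}^{3} (−1)^j C(3,j)·(7−j)!.
Computing: 5040 − 2160 + 360 − 24 = 3216.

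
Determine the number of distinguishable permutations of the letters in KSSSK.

Letter multiplicities in KSSSK: K×2, S×3.
The number of distinct arrangements is 5!/(3!·2!) = 120/12 = 10.

10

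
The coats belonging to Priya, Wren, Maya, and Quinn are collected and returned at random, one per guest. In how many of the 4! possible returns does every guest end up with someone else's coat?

This is the derangement count D_4: permutations of 4 items with no fixed point.
By inclusion–exclusion this is Σ_{j=0}^{4} (−1)^j C(4,j)·(4−j)!.
Computing: 24 − 24 + 12 − 4 + 1 = 9.

9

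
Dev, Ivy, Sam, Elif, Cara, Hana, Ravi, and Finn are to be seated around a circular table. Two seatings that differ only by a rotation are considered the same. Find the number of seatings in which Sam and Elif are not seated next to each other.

Without the restriction there are (7)! = 5040 seatings.
Seatings with Sam beside Elif: treat them as a block with 2 internal orders, giving 2 × (6)! = 1440.
Subtracting, 5040 − 1440 = 3600.

3600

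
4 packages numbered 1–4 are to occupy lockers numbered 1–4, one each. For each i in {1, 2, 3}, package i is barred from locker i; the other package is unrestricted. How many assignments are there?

11

Let Aᵢ (for i ∈ {1, 2, 3}) be the placements that put package i in its forbidden locker. Any j of these fix j positions, leaving (4−j)! ways to fill the rest, and there are C(3,j) ways to pick which j.
By inclusion–exclusion, the number of valid placements is Σ_{j=0}^{3} (−1)^j C(3,j)·(4−j)!.
Computing: 24 − 18 + 6 − 1 = 11.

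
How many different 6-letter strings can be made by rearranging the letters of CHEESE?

The 6 letters of CHEESE have repeats: E appearing 3 times.
The number of distinct arrangements is 6!/(3!) = 720/6 = 120.

120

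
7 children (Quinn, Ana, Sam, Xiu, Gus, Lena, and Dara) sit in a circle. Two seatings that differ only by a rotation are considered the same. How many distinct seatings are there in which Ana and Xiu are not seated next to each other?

480

All circular seatings of 7 people number (6)! = 720.
Seatings with Ana beside Xiu: treat them as a block with 2 internal orders, giving 2 × (5)! = 240.
Subtracting, 720 − 240 = 480.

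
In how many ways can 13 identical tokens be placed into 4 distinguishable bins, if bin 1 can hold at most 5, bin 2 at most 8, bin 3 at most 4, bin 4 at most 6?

Ignoring the caps, the number of non-negative solutions to x_1+…+x_4 = 13 is C(16,3) = 560.
Subtract solutions that violate a single cap (substitute x_i' = x_i − (cap_i+1)): x_1 ≥ 6 gives C(10,3) = 120; x_2 ≥ 9 gives C(7,3) = 35; x_3 ≥ 5 gives C(11,3) = 165; x_4 ≥ 7 gives C(9,3) = 84. Together 404.
Add back pairs where two caps are both exceeded: 0 + 10 + 1 + 0 + 0 + 4 = 15.
By inclusion–exclusion the count is 560 − 404 + 15 = 171.

171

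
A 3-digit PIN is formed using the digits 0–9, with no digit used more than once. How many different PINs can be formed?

This is a permutation of 3 out of 10: P(10,3) = 10!/7!.
10 × 9 × 8 = 720.

720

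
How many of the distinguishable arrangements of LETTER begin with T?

60

Fix T in the first position and arrange the remaining 5 letters.
Those 5 letters have E appearing twice, giving (5)!/(2!) = 60.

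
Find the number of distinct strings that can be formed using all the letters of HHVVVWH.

HHVVVWH has 7 letters with H appearing 3 times and V appearing 3 times.
So there are 7! / (3!·3!) = 140 distinguishable arrangements.

140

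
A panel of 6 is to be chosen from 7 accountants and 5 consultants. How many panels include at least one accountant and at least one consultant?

917

With no constraint there are C(12,6) = 924 possible selections.
Subtract selections that omit an entire group: no accountants → C(5,6) = 0; no consultants → C(7,6) = 7.
Both groups omitted at once is impossible, so 924 − 7 = 917.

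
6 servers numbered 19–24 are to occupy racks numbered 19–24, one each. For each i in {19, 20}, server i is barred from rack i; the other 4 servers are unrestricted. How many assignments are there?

504

Let Aᵢ (for i ∈ {19, 20}) be the placements that put server i in its forbidden rack. Any j of these fix j positions, leaving (6−j)! ways to fill the rest, and there are C(2,j) ways to pick which j.
By inclusion–exclusion, the number of valid placements is Σ_{j=0}^{2} (−1)^j C(2,j)·(6−j)!.
Computing: 720 − 240 + 24 = 504.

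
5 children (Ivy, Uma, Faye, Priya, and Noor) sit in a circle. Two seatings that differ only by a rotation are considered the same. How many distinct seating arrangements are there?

Around a circle, 5 distinct people have 5!/5 = (4)! = 24 rotationally distinct seatings.

24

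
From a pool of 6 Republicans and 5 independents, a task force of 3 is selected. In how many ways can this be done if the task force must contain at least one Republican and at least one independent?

135

Total 3-person selections from all 11: C(11,3) = 165.
Subtract selections that omit an entire group: no Republicans → C(5,3) = 10; no independents → C(6,3) = 20.
Both groups omitted at once is impossible, so 165 − 30 = 135.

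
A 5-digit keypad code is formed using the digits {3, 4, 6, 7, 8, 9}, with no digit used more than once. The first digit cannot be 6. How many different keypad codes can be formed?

600

The first digit has 6−1 = 5 choices (anything except 6).
The remaining 4 digits are filled from the other 5 symbols without repetition: 5 × 4 × 3 × 2 = 120.
Total: 5 × 120 = 600.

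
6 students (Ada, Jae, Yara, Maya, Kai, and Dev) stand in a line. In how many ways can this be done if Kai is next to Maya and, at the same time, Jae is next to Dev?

96

Treat {Kai,Maya} as one block (2 orders) and {Jae,Dev} as another (2 orders).
That leaves 4 units to arrange: 2 × 2 × 4! = 4 × 24 = 96.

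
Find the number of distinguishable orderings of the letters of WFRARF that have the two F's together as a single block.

Treat the 2 copies of F as a single block. The multiset to arrange is then {FF, A, R, R, W}, 5 items in all.
That gives (5)!/(2!) = 60 arrangements.

60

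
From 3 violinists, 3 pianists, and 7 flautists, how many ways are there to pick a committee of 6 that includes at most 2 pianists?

1596

Split by how many pianists are chosen (0 through 2).
Sum: C(3,0)·C(10,6) + C(3,1)·C(10,5) + C(3,2)·C(10,4) = 210 + 756 + 630 = 1596.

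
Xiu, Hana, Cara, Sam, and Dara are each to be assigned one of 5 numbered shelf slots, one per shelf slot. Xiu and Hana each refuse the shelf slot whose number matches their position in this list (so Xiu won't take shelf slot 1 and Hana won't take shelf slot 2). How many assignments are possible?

Let Aᵢ (for i ∈ {1, 2}) be the placements that put person i in their forbidden shelf slot. Any j of these fix j positions, leaving (5−j)! ways to fill the rest, and there are C(2,j) ways to pick which j.
By inclusion–exclusion, the number of valid placements is Σ_{j=0}^{2} (−1)^j C(2,j)·(5−j)!.
Computing: 120 − 48 + 6 = 78.

78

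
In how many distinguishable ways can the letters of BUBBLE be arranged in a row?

The 6 letters of BUBBLE have repeats: B appearing 3 times.
Dividing 6! = 720 by 3! = 6 for the repeated letters gives 120.

120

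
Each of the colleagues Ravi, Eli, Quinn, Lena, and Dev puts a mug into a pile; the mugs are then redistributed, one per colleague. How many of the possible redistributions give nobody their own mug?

Let Aᵢ be the assignments in which colleague i gets their own mug. We want the size of the complement of A₁∪…∪A_5.
By inclusion–exclusion this is Σ_{j=0}^{5} (−1)^j C(5,j)·(5−j)!.
Computing: 120 − 120 + 60 − 20 + 5 − 1 = 44.

44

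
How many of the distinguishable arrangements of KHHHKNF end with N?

Fix N in the last position and arrange the remaining 6 letters.
Those 6 letters have H appearing 3 times and K appearing twice, giving (6)!/(3!·2!) = 60.

60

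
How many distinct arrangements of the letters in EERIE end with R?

4

With the last slot taken by R, it remains to arrange the other 4 letters (EEIE).
Those 4 letters have E appearing 3 times, giving (4)!/(3!) = 4.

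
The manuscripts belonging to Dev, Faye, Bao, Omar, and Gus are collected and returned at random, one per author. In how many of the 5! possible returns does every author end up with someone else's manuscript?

Let Aᵢ be the assignments in which author i gets their own manuscript. We want the size of the complement of A₁∪…∪A_5.
By inclusion–exclusion this is Σ_{j=0}^{5} (−1)^j C(5,j)·(5−j)!.
Computing: 120 − 120 + 60 − 20 + 5 − 1 = 44.

44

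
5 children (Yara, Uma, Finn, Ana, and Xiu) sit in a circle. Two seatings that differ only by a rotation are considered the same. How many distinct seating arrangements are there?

Around a circle, 5 distinct people have 5!/5 = (4)! = 24 rotationally distinct seatings.

24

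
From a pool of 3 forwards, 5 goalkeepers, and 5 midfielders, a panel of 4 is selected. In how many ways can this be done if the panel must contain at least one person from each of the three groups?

375

With no constraint there are C(13,4) = 715 possible selections.
Subtract selections that omit an entire group: no forwards → C(10,4) = 210; no goalkeepers → C(8,4) = 70; no midfielders → C(8,4) = 70.
Add back selections omitting two groups (i.e. drawn from a single group): C(3,4) + C(5,4) + C(5,4) = 10.
By inclusion–exclusion: 715 − 350 + 10 = 375.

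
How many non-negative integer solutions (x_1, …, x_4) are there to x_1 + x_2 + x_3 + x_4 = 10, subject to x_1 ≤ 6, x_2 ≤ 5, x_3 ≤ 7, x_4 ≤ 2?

Without the upper bounds there are C(13,3) = 286 ways to split 10 among 4 variables.
Subtract solutions that violate a single cap (substitute x_i' = x_i − (cap_i+1)): x_1 ≥ 7 gives C(6,3) = 20; x_2 ≥ 6 gives C(7,3) = 35; x_3 ≥ 8 gives C(5,3) = 10; x_4 ≥ 3 gives C(10,3) = 120. Together 185.
Add back pairs where two caps are both exceeded: 0 + 0 + 1 + 0 + 4 + 0 = 5.
By inclusion–exclusion the count is 286 − 185 + 5 = 106.

106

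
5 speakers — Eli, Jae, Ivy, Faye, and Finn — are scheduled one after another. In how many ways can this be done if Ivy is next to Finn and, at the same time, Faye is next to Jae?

24

Treat {Ivy,Finn} as one block (2 orders) and {Faye,Jae} as another (2 orders).
That leaves 3 units to arrange: 2 × 2 × 3! = 4 × 6 = 24.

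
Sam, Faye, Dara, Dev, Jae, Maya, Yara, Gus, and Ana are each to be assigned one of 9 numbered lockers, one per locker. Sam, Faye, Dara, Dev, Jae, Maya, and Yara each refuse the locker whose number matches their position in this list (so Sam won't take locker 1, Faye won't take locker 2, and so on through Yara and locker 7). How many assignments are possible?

165016

Let Aᵢ (for 1 ≤ i ≤ 7) be the placements that put person i in their forbidden locker. Any j of these fix j positions, leaving (9−j)! ways to fill the rest, and there are C(7,j) ways to pick which j.
By inclusion–exclusion, the number of valid placements is Σ_{j=0}^{7} (−1)^j C(7,j)·(9−j)!.
Computing: 362880 − 282240 + 105840 − 25200 + 4200 − 504 + 42 − 2 = 165016.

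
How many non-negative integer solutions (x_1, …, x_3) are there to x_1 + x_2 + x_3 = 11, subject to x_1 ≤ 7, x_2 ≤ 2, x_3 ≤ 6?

12

By stars and bars, unrestricted non-negative solutions to x_1+…+x_3 = 11 number C(11+2,2) = 78.
Subtract solutions that violate a single cap (substitute x_i' = x_i − (cap_i+1)): x_1 ≥ 8 gives C(5,2) = 10; x_2 ≥ 3 gives C(10,2) = 45; x_3 ≥ 7 gives C(6,2) = 15. Together 70.
Add back pairs where two caps are both exceeded: 1 + 0 + 3 = 4.
By inclusion–exclusion the count is 78 − 70 + 4 = 12.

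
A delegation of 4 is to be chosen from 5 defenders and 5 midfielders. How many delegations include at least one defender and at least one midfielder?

200

Unrestricted: C(10,4) = 210 ways to pick any 4 of the 10.
Selections missing a whole group: no defenders → C(5,4) = 5; no midfielders → C(5,4) = 5.
Both groups omitted at once is impossible, so 210 − 10 = 200.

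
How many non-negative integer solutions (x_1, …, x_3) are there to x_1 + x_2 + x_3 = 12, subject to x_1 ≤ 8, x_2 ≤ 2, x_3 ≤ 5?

Without the upper bounds there are C(14,2) = 91 ways to split 12 among 3 variables.
Subtract solutions that violate a single cap (substitute x_i' = x_i − (cap_i+1)): x_1 ≥ 9 gives C(5,2) = 10; x_2 ≥ 3 gives C(11,2) = 55; x_3 ≥ 6 gives C(8,2) = 28. Together 93.
Add back pairs where two caps are both exceeded: 1 + 0 + 10 = 11.
By inclusion–exclusion the count is 91 − 93 + 11 = 9.

9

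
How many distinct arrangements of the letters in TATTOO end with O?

Fix O in the last position and arrange the remaining 5 letters.
Those 5 letters have T appearing 3 times, giving (5)!/(3!) = 20.

20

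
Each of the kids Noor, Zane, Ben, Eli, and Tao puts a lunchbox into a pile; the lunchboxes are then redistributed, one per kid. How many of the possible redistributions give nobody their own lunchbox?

This is the derangement count D_5: permutations of 5 items with no fixed point.
By inclusion–exclusion this is Σ_{j=0}^{5} (−1)^j C(5,j)·(5−j)!.
Computing: 120 − 120 + 60 − 20 + 5 − 1 = 44.

44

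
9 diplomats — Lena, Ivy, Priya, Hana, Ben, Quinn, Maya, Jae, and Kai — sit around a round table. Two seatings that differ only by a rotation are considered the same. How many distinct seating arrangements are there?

Around a circle, 9 distinct people have 9!/9 = (8)! = 40320 rotationally distinct seatings.

40320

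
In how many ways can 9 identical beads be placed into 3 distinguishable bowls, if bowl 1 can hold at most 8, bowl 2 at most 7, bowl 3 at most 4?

36

Ignoring the caps, the number of non-negative solutions to x_1+…+x_3 = 9 is C(11,2) = 55.
Subtract solutions that violate a single cap (substitute x_i' = x_i − (cap_i+1)): x_1 ≥ 9 gives C(2,2) = 1; x_2 ≥ 8 gives C(3,2) = 3; x_3 ≥ 5 gives C(6,2) = 15. Together 19.
No two caps can be exceeded simultaneously, so the pair terms are all 0.
By inclusion–exclusion the count is 55 − 19 + 0 = 36.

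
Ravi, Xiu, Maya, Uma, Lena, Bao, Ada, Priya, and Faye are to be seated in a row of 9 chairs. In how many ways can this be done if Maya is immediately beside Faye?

80640

Glue Maya and Faye into one block (2 internal orders), leaving 8 units to arrange in a row.
So the count is 2·(8)! = 80640.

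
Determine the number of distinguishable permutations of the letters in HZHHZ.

10

The 5 letters of HZHHZ have repeats: H appearing 3 times and Z appearing twice.
So there are 5! / (3!·2!) = 10 distinguishable arrangements.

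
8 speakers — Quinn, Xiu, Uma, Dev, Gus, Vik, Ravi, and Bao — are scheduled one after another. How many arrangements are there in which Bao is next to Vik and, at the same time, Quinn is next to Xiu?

2880

Treat {Bao,Vik} as one block (2 orders) and {Quinn,Xiu} as another (2 orders).
That leaves 6 units to arrange: 2 × 2 × 6! = 4 × 720 = 2880.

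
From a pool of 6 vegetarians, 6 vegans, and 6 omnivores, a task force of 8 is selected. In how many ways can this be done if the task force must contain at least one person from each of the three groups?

42273

Total 8-person selections from all 18: C(18,8) = 43758.
Selections missing a whole group: no vegetarians → C(12,8) = 495; no vegans → C(12,8) = 495; no omnivores → C(12,8) = 495.
Add back selections omitting two groups (i.e. drawn from a single group): C(6,8) + C(6,8) + C(6,8) = 0.
By inclusion–exclusion: 43758 − 1485 + 0 = 42273.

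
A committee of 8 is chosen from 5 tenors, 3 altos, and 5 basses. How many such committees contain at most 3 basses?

Split by how many basses are chosen (0 through 3).
Sum: C(5,0)·C(8,8) + C(5,1)·C(8,7) + C(5,2)·C(8,6) + C(5,3)·C(8,5) = 1 + 40 + 280 + 560 = 881.

881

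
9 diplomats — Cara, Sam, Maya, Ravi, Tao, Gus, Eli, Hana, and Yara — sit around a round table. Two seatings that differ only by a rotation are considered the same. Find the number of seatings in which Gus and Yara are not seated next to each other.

All circular seatings of 9 people number (8)! = 40320.
Those with Gus next to Yara: fuse the pair into one unit and seat 8 units around a circle — 2·(7)! = 10080.
Subtracting, 40320 − 10080 = 30240.

30240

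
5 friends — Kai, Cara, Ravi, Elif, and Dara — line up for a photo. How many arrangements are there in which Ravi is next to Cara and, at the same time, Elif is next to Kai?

Treat {Ravi,Cara} as one block (2 orders) and {Elif,Kai} as another (2 orders).
That leaves 3 units to arrange: 2 × 2 × 3! = 4 × 6 = 24.

24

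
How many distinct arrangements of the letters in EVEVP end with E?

12

Fix E in the last position and arrange the remaining 4 letters.
Those 4 letters have V appearing twice, giving (4)!/(2!) = 12.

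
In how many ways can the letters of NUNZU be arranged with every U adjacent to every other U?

12

Treat the 2 copies of U as a single block. The multiset to arrange is then {UU, N, N, Z}, 4 items in all.
That gives (4)!/(2!) = 12 arrangements.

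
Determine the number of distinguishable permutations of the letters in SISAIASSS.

Letter multiplicities in SISAIASSS: A×2, I×2, S×5.
The number of distinct arrangements is 9!/(5!·2!·2!) = 362880/480 = 756.

756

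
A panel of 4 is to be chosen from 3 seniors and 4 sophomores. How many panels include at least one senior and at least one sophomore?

34

Unrestricted: C(7,4) = 35 ways to pick any 4 of the 7.
Selections missing a whole group: no seniors → C(4,4) = 1; no sophomores → C(3,4) = 0.
Both groups omitted at once is impossible, so 35 − 1 = 34.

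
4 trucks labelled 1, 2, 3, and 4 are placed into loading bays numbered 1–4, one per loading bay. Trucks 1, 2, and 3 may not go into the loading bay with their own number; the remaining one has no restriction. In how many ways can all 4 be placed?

11

Let Aᵢ (for i ∈ {1, 2, 3}) be the placements that put truck i in its forbidden loading bay. Any j of these fix j positions, leaving (4−j)! ways to fill the rest, and there are C(3,j) ways to pick which j.
By inclusion–exclusion, the number of valid placements is Σ_{j=0}^{3} (−1)^j C(3,j)·(4−j)!.
Computing: 24 − 18 + 6 − 1 = 11.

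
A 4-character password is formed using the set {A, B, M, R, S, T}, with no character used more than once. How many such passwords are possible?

360

With no repetition, fill the 4 characters in order: 6 choices, then 5, down to 3.
6 × 5 × 4 × 3 = 360.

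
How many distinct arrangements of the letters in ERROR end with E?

4

With the last slot taken by E, it remains to arrange the other 4 letters (RROR).
Those 4 letters have R appearing 3 times, giving (4)!/(3!) = 4.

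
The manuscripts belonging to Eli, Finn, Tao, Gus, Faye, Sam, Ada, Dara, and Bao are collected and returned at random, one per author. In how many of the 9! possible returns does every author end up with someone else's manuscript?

133496

Let Aᵢ be the assignments in which author i gets their own manuscript. We want the size of the complement of A₁∪…∪A_9.
By inclusion–exclusion this is Σ_{j=0}^{9} (−1)^j C(9,j)·(9−j)!.
Computing: 362880 − 362880 + 181440 − 60480 + 15120 − 3024 + 504 − 72 + 9 − 1 = 133496.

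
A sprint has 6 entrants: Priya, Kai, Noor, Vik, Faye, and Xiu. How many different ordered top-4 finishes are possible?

360

There are 6 choices for 1st place, 5 for 2nd, and so on down to 3 for position 4.
That gives 6 × 5 × 4 × 3 = 360.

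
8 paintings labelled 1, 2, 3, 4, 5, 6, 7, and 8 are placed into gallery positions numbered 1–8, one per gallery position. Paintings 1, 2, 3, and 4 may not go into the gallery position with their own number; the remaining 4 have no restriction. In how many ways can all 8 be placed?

Let Aᵢ (for 1 ≤ i ≤ 4) be the placements that put painting i in its forbidden gallery position. Any j of these fix j positions, leaving (8−j)! ways to fill the rest, and there are C(4,j) ways to pick which j.
By inclusion–exclusion, the number of valid placements is Σ_{j=0}^{4} (−1)^j C(4,j)·(8−j)!.
Computing: 40320 − 20160 + 4320 − 480 + 24 = 24024.

24024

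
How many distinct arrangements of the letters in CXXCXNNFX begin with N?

840

With the first slot taken by N, it remains to arrange the other 8 letters (CXXCXNFX).
Those 8 letters have C appearing twice and X appearing 4 times, giving (8)!/(4!·2!) = 840.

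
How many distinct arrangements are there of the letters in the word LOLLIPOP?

The 8 letters of LOLLIPOP have repeats: L appearing 3 times, O appearing twice, and P appearing twice.
So there are 8! / (3!·2!·2!) = 1680 distinguishable arrangements.

1680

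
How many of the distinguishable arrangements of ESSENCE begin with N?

60

With the first slot taken by N, it remains to arrange the other 6 letters (ESSECE).
Those 6 letters have E appearing 3 times and S appearing twice, giving (6)!/(3!·2!) = 60.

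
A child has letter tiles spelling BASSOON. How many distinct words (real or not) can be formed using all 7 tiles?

BASSOON has 7 letters with O appearing twice and S appearing twice.
Dividing 7! = 5040 by 2!·2! = 4 for the repeated letters gives 1260.

1260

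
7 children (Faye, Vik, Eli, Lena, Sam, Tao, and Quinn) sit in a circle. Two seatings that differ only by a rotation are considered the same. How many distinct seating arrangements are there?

720

Seat Faye anywhere (absorbing the rotational symmetry), then permute the other 6: (6)! = 720.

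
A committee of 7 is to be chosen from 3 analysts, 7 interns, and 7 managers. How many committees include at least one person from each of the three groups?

15778

Total 7-person selections from all 17: C(17,7) = 19448.
Subtract selections that omit an entire group: no analysts → C(14,7) = 3432; no interns → C(10,7) = 120; no managers → C(10,7) = 120.
Add back selections omitting two groups (i.e. drawn from a single group): C(3,7) + C(7,7) + C(7,7) = 2.
By inclusion–exclusion: 19448 − 3672 + 2 = 15778.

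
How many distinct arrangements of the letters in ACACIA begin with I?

Fix I in the first position and arrange the remaining 5 letters.
Those 5 letters have A appearing 3 times and C appearing twice, giving (5)!/(3!·2!) = 10.

10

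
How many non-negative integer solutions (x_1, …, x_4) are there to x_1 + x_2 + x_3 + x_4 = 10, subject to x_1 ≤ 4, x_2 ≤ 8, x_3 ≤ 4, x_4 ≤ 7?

161

By stars and bars, unrestricted non-negative solutions to x_1+…+x_4 = 10 number C(10+3,3) = 286.
Subtract solutions that violate a single cap (substitute x_i' = x_i − (cap_i+1)): x_1 ≥ 5 gives C(8,3) = 56; x_2 ≥ 9 gives C(4,3) = 4; x_3 ≥ 5 gives C(8,3) = 56; x_4 ≥ 8 gives C(5,3) = 10. Together 126.
Add back pairs where two caps are both exceeded: 0 + 1 + 0 + 0 + 0 + 0 = 1.
By inclusion–exclusion the count is 286 − 126 + 1 = 161.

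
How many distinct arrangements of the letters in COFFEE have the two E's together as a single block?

Treat the 2 copies of E as a single block. The multiset to arrange is then {EE, C, F, F, O}, 5 items in all.
That gives (5)!/(2!) = 60 arrangements.

60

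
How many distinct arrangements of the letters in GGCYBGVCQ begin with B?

3360

With the first slot taken by B, it remains to arrange the other 8 letters (GGCYGVCQ).
Those 8 letters have C appearing twice and G appearing 3 times, giving (8)!/(3!·2!) = 3360.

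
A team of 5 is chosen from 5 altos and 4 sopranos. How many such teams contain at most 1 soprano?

21

Split by how many sopranos are chosen (0 through 1).
Sum: C(4,0)·C(5,5) + C(4,1)·C(5,4) = 1 + 20 = 21.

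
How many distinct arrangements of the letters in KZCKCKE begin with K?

180

With the first slot taken by K, it remains to arrange the other 6 letters (ZCKCKE).
Those 6 letters have C appearing twice and K appearing twice, giving (6)!/(2!·2!) = 180.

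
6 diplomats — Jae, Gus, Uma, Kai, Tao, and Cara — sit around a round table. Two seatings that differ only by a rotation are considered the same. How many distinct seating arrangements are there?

120

Fix one person's seat to break rotational symmetry; the remaining 5 people can be arranged in (5)! = 120 ways.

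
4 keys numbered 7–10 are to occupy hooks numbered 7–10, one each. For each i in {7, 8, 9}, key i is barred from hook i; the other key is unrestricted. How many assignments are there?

Let Aᵢ (for i ∈ {7, 8, 9}) be the placements that put key i in its forbidden hook. Any j of these fix j positions, leaving (4−j)! ways to fill the rest, and there are C(3,j) ways to pick which j.
By inclusion–exclusion, the number of valid placements is Σ_{j=0}^{3} (−1)^j C(3,j)·(4−j)!.
Computing: 24 − 18 + 6 − 1 = 11.

11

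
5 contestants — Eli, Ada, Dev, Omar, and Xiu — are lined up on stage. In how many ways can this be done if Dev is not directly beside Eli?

72

Of the 5! = 120 arrangements, those with Dev and Eli adjacent number 2 × 4! = 48 (treat the pair as a block with 2 internal orders).
So 120 − 48 = 72 arrangements keep them apart.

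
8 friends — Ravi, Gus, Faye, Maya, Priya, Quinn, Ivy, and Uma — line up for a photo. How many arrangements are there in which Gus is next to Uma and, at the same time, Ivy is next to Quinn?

2880

Treat {Gus,Uma} as one block (2 orders) and {Ivy,Quinn} as another (2 orders).
That leaves 6 units to arrange: 2 × 2 × 6! = 4 × 720 = 2880.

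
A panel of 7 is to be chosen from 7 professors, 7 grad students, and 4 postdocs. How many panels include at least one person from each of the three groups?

Total 7-person selections from all 18: C(18,7) = 31824.
Selections missing a whole group: no professors → C(11,7) = 330; no grad students → C(11,7) = 330; no postdocs → C(14,7) = 3432.
Add back selections omitting two groups (i.e. drawn from a single group): C(7,7) + C(7,7) + C(4,7) = 2.
By inclusion–exclusion: 31824 − 4092 + 2 = 27734.

27734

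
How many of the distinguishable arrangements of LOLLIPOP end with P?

Fix P in the last position and arrange the remaining 7 letters.
Those 7 letters have L appearing 3 times and O appearing twice, giving (7)!/(3!·2!) = 420.

420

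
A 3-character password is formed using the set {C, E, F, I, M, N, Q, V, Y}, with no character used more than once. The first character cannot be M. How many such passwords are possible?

448

The first character has 9−1 = 8 choices (anything except M).
The remaining 2 characters are filled from the other 8 symbols without repetition: 8 × 7 = 56.
Total: 8 × 56 = 448.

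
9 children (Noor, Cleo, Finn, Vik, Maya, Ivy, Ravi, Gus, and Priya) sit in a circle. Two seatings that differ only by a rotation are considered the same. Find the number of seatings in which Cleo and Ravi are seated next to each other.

Glue Cleo and Ravi into a block (2 internal orders). Seating 8 units around a circle gives (7)! arrangements.
So 2 × (7)! = 2 × 5040 = 10080.

10080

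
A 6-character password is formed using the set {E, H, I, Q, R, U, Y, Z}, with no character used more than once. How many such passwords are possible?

20160

With no repetition, fill the 6 characters in order: 8 choices, then 7, down to 3.
8 × 7 × 6 × 5 × 4 × 3 = 20160.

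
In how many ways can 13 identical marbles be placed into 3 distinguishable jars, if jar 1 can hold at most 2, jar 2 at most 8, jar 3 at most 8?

Ignoring the caps, the number of non-negative solutions to x_1+…+x_3 = 13 is C(15,2) = 105.
Subtract solutions that violate a single cap (substitute x_i' = x_i − (cap_i+1)): x_1 ≥ 3 gives C(12,2) = 66; x_2 ≥ 9 gives C(6,2) = 15; x_3 ≥ 9 gives C(6,2) = 15. Together 96.
Add back pairs where two caps are both exceeded: 3 + 3 + 0 = 6.
By inclusion–exclusion the count is 105 − 96 + 6 = 15.

15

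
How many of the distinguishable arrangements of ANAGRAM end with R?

120

Fix R in the last position and arrange the remaining 6 letters.
Those 6 letters have A appearing 3 times, giving (6)!/(3!) = 120.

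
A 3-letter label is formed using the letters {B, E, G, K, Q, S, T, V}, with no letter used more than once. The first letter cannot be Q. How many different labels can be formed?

The first letter has 8−1 = 7 choices (anything except Q).
The remaining 2 letters are filled from the other 7 symbols without repetition: 7 × 6 = 42.
Total: 7 × 42 = 294.

294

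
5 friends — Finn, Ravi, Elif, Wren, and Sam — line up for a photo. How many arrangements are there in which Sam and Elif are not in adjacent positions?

Of the 5! = 120 arrangements, those with Sam and Elif adjacent number 2 × 4! = 48 (treat the pair as a block with 2 internal orders).
So 120 − 48 = 72 arrangements keep them apart.

72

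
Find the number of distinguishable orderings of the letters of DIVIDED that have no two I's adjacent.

300

Total arrangements of DIVIDED: 7!/(3!·2!) = 420.
Arrangements with the I's together: treat II as one letter, giving (6)!/(3!) = 120.
Hence 420 − 120 = 300.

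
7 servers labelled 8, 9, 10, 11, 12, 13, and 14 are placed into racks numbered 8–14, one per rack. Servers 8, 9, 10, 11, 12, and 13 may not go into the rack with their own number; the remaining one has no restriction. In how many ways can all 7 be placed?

2119

Let Aᵢ (for 8 ≤ i ≤ 13) be the placements that put server i in its forbidden rack. Any j of these fix j positions, leaving (7−j)! ways to fill the rest, and there are C(6,j) ways to pick which j.
By inclusion–exclusion, the number of valid placements is Σ_{j=0}^{6} (−1)^j C(6,j)·(7−j)!.
Computing: 5040 − 4320 + 1800 − 480 + 90 − 12 + 1 = 2119.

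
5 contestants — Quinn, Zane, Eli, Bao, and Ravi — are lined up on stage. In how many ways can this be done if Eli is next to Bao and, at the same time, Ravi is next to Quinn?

Treat {Eli,Bao} as one block (2 orders) and {Ravi,Quinn} as another (2 orders).
That leaves 3 units to arrange: 2 × 2 × 3! = 4 × 6 = 24.

24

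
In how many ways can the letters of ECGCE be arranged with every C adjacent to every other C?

12

Treat the 2 copies of C as a single block. The multiset to arrange is then {CC, E, E, G}, 4 items in all.
That gives (4)!/(2!) = 12 arrangements.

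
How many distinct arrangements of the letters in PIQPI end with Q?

With the last slot taken by Q, it remains to arrange the other 4 letters (PIPI).
Those 4 letters have I appearing twice and P appearing twice, giving (4)!/(2!·2!) = 6.

6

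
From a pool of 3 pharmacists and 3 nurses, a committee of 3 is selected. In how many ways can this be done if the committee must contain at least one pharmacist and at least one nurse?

Total 3-person selections from all 6: C(6,3) = 20.
Selections missing a whole group: no pharmacists → C(3,3) = 1; no nurses → C(3,3) = 1.
Both groups omitted at once is impossible, so 20 − 2 = 18.

18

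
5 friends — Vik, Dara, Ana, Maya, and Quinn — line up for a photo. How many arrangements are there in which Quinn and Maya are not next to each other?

72

Of the 5! = 120 arrangements, those with Quinn and Maya adjacent number 2 × 4! = 48 (treat the pair as a block with 2 internal orders).
Complementary counting: 120 − 48 = 72.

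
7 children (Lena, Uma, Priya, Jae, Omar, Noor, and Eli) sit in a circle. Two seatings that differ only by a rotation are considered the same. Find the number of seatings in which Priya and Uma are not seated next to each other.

480

All circular seatings of 7 people number (6)! = 720.
Those with Priya next to Uma: fuse the pair into one unit and seat 6 units around a circle — 2·(5)! = 240.
Subtracting, 720 − 240 = 480.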